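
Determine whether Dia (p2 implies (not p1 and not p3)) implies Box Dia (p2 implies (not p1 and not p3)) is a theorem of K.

No, not valid

Tableau for the negation not (Dia (p2 implies (not p1 and not p3)) implies Box Dia (p2 implies (not p1 and not p3))):
1. not (Dia (p2 implies (not p1 and not p3)) implies Box Dia (p2 implies (not p1 and not p3))), w0
2. Dia (p2 implies (not p1 and not p3)), w0
3. not Box Dia (p2 implies (not p1 and not p3)), w0
4. p2 implies (not p1 and not p3), w1
5. not p1 and not p3, w1
6. not p1, w1
7. not p3, w1
8. not Dia (p2 implies (not p1 and not p3)), w2
Accessibility: w0Rw1, w0Rw2
The negation has an open branch (countermodel exists).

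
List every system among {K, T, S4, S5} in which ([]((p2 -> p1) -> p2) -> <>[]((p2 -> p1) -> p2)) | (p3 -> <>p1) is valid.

T-tableau for the negation ~(([]((p2 -> p1) -> p2) -> <>[]((p2 -> p1) -> p2)) | (p3 -> <>p1)):
1. ~(([]((p2 -> p1) -> p2) -> <>[]((p2 -> p1) -> p2)) | (p3 -> <>p1)), w0
2. ~([]((p2 -> p1) -> p2) -> <>[]((p2 -> p1) -> p2)), w0   [~|-rule on 1]
3. ~(p3 -> <>p1), w0   [~|-rule on 1]
4. []((p2 -> p1) -> p2), w0   [~->-rule on 2]
5. ~<>[]((p2 -> p1) -> p2), w0   [~->-rule on 2]
6. p3, w0   [~->-rule on 3]
7. ~<>p1, w0   [~->-rule on 3]
8. (p2 -> p1) -> p2, w0   [[]-rule on 4 via w0Rw0]
9. ~[]((p2 -> p1) -> p2), w0   [~<>-rule on 5 via w0Rw0]
10. ~p1, w0   [~<>-rule on 7 via w0Rw0]
11. ~(p2 -> p1), w0   [->-rule on 8 (branches; this branch)]
12. p2, w0   [~->-rule on 11]
13. ~((p2 -> p1) -> p2), w1   [~[]-rule on 9: fresh world w1, w0Rw1]
14. p2 -> p1, w1   [~->-rule on 13]
15. ~p2, w1   [~->-rule on 13]
16. (p2 -> p1) -> p2, w1   [[]-rule on 4 via w0Rw1]
17. ~[]((p2 -> p1) -> p2), w1   [~<>-rule on 5 via w0Rw1]
18. ~p1, w1   [~<>-rule on 7 via w0Rw1]
19. ~(p2 -> p1), w1   [->-rule on 16 (branches; this branch)]
20. p2, w1   [~->-rule on 19]
Accessibility: w0Rw0, w0Rw1, w1Rw1
Branch closes: p2 and ~p2 both at w1.
Every branch closes (one shown): valid in T, hence also in S4, S5 (every theorem of T is a theorem of S4 and S5).
K-tableau for the negation ~(([]((p2 -> p1) -> p2) -> <>[]((p2 -> p1) -> p2)) | (p3 -> <>p1)):
1. ~(([]((p2 -> p1) -> p2) -> <>[]((p2 -> p1) -> p2)) | (p3 -> <>p1)), w0
2. ~([]((p2 -> p1) -> p2) -> <>[]((p2 -> p1) -> p2)), w0   [~|-rule on 1]
3. ~(p3 -> <>p1), w0   [~|-rule on 1]
4. []((p2 -> p1) -> p2), w0   [~->-rule on 2]
5. ~<>[]((p2 -> p1) -> p2), w0   [~->-rule on 2]
6. p3, w0   [~->-rule on 3]
7. ~<>p1, w0   [~->-rule on 3]
Complete open branch: countermodel on a K-frame, so not valid in K.

T, S4, S5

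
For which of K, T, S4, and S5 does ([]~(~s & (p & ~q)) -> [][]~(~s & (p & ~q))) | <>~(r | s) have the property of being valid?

S4-tableau for the negation ~(([]~(~s & (p & ~q)) -> [][]~(~s & (p & ~q))) | <>~(r | s)):
1. ~(([]~(~s & (p & ~q)) -> [][]~(~s & (p & ~q))) | <>~(r | s)), 0
2. ~([]~(~s & (p & ~q)) -> [][]~(~s & (p & ~q))), 0
3. ~<>~(r | s), 0
4. []~(~s & (p & ~q)), 0
5. ~[][]~(~s & (p & ~q)), 0
6. r | s, 0
7. ~(~s & (p & ~q)), 0
8. s, 0
9. ~(p & ~q), 0
10. q, 0
11. ~[]~(~s & (p & ~q)), 1
12. r | s, 1
13. ~(~s & (p & ~q)), 1
14. s, 1
15. ~(p & ~q), 1
16. q, 1
17. ~s & (p & ~q), 2
18. ~s, 2
19. p & ~q, 2
20. p, 2
21. ~q, 2
22. r | s, 2
23. ~(~s & (p & ~q)), 2
24. r, 2
25. ~(p & ~q), 2
26. q, 2
Accessibility: 0R0, 0R1, 0R2, 1R1, 1R2, 2R2
Branch closes: q and ~q both at 2.
Every branch closes (one shown): valid in S4, hence also in S5 (every theorem of S4 is a theorem of S5).
T-tableau for the negation ~(([]~(~s & (p & ~q)) -> [][]~(~s & (p & ~q))) | <>~(r | s)):
1. ~(([]~(~s & (p & ~q)) -> [][]~(~s & (p & ~q))) | <>~(r | s)), 0
2. ~([]~(~s & (p & ~q)) -> [][]~(~s & (p & ~q))), 0
3. ~<>~(r | s), 0
4. []~(~s & (p & ~q)), 0
5. ~[][]~(~s & (p & ~q)), 0
6. r | s, 0
7. ~(~s & (p & ~q)), 0
8. s, 0
9. ~(p & ~q), 0
10. q, 0
11. ~[]~(~s & (p & ~q)), 1
12. r | s, 1
13. ~(~s & (p & ~q)), 1
14. s, 1
15. ~(p & ~q), 1
16. q, 1
17. ~s & (p & ~q), 2
18. ~s, 2
19. p & ~q, 2
20. p, 2
21. ~q, 2
Accessibility: 0R0, 0R1, 1R1, 1R2, 2R2
Complete open branch: countermodel on a T-frame, so not valid in T, nor in K (the same frame is also a K-frame).

S4, S5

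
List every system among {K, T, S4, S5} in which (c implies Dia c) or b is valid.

T, S4, S5

T-tableau for the negation not ((c implies Dia c) or b):
1. not ((c implies Dia c) or b), 0
2. not (c implies Dia c), 0
3. not b, 0
4. c, 0
5. not Dia c, 0
6. not c, 0
Accessibility: 0R0
Branch closes: c and not c both at 0.
Every branch closes (one shown): valid in T, hence also in S4, S5 (every theorem of T is a theorem of S4 and S5).
K-tableau for the negation not ((c implies Dia c) or b):
1. not ((c implies Dia c) or b), 0
2. not (c implies Dia c), 0
3. not b, 0
4. c, 0
5. not Dia c, 0
Complete open branch: countermodel on a K-frame, so not valid in K.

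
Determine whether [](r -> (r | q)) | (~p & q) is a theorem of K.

Valid

Tableau for the negation ~([](r -> (r | q)) | (~p & q)):
1. ~([](r -> (r | q)) | (~p & q)), w0
2. ~[](r -> (r | q)), w0
3. ~(~p & q), w0
4. ~q, w0
5. ~(r -> (r | q)), w1
6. r, w1
7. ~(r | q), w1
8. ~r, w1
9. ~q, w1
Accessibility: w0Rw1
Branch closes: r and ~r both at w1.
All branches of the negation close; one closing branch shown above.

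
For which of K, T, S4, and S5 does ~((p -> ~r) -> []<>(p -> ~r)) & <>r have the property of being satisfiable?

K, T, S4

S4-tableau for the formula:
1. ~((p -> ~r) -> []<>(p -> ~r)) & <>r, 0
2. ~((p -> ~r) -> []<>(p -> ~r)), 0   [&-rule on 1]
3. <>r, 0   [&-rule on 1]
4. p -> ~r, 0   [~->-rule on 2]
5. ~[]<>(p -> ~r), 0   [~->-rule on 2]
6. ~r, 0   [->-rule on 4 (branches; this branch)]
7. r, 1   [<>-rule on 3: fresh world 1, 0R1]
8. ~<>(p -> ~r), 2   [~[]-rule on 5: fresh world 2, 0R2]
9. ~(p -> ~r), 2   [~<>-rule on 8 via 2R2]
10. p, 2   [~->-rule on 9]
11. r, 2   [~->-rule on 9]
Accessibility: 0R0, 0R1, 0R2, 1R1, 2R2
Complete open branch: satisfiable in S4, hence also in K, T (this S4-model is also a K-model and a T-model).
S5-tableau for the formula:
1. ~((p -> ~r) -> []<>(p -> ~r)) & <>r, 0
2. ~((p -> ~r) -> []<>(p -> ~r)), 0   [&-rule on 1]
3. <>r, 0   [&-rule on 1]
4. p -> ~r, 0   [~->-rule on 2]
5. ~[]<>(p -> ~r), 0   [~->-rule on 2]
6. ~r, 0   [->-rule on 4 (branches; this branch)]
7. r, 1   [<>-rule on 3: fresh world 1, 0R1]
8. ~<>(p -> ~r), 2   [~[]-rule on 5: fresh world 2, 0R2]
9. ~(p -> ~r), 0   [~<>-rule on 8 via 2R0]
10. p, 0   [~->-rule on 9]
11. r, 0   [~->-rule on 9]
Accessibility: 0R0, 0R1, 0R2, 1R0, 1R1, 1R2, 2R0, 2R1, 2R2
Branch closes: r and ~r both at 0.
Every branch closes (one shown): unsatisfiable in S5.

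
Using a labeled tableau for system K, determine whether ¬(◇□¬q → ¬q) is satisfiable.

1. ¬(◇□¬q → ¬q), w0
2. ◇□¬q, w0
3. q, w0
4. □¬q, w1
Accessibility: w0Rw1

Yes, satisfiable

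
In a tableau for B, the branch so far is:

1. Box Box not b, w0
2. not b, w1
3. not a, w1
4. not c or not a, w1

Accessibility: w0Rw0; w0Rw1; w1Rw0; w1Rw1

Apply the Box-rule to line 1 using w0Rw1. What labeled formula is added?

Box not b, w1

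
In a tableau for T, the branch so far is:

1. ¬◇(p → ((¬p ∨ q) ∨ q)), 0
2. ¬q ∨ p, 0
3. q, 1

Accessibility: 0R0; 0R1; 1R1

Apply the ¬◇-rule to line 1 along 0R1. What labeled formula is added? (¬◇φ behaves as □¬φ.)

¬(p → ((¬p ∨ q) ∨ q)), 1

¬◇φ behaves as □¬φ: propagate the negated body to each accessible world.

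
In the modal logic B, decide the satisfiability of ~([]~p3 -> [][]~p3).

Satisfiable (open branch found)

1. ~([]~p3 -> [][]~p3), 0
2. []~p3, 0   [~->-rule on 1]
3. ~[][]~p3, 0   [~->-rule on 1]
4. ~p3, 0   [[]-rule on 2 via 0R0]
5. ~[]~p3, 1   [~[]-rule on 3: fresh world 1, 0R1]
6. ~p3, 1   [[]-rule on 2 via 0R1]
7. p3, 2   [~[]-rule on 5: fresh world 2, 1R2]
Accessibility: 0R0, 0R1, 1R0, 1R1, 1R2, 2R1, 2R2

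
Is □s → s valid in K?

No, not valid

Tableau for the negation ¬(□s → s):
1. ¬(□s → s), 0
2. □s, 0   [¬→-rule on 1]
3. ¬s, 0   [¬→-rule on 1]
The negation has an open branch (countermodel exists).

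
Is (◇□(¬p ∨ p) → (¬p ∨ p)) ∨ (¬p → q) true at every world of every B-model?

Yes, valid

Tableau for the negation ¬((◇□(¬p ∨ p) → (¬p ∨ p)) ∨ (¬p → q)):
1. ¬((◇□(¬p ∨ p) → (¬p ∨ p)) ∨ (¬p → q)), 0
2. ¬(◇□(¬p ∨ p) → (¬p ∨ p)), 0
3. ¬(¬p → q), 0
4. ◇□(¬p ∨ p), 0
5. ¬(¬p ∨ p), 0
6. ¬p, 0
7. ¬q, 0
8. p, 0
Accessibility: 0R0
Branch closes: p and ¬p both at 0.
Every branch of the negation's tableau closes; the branch above is one of them.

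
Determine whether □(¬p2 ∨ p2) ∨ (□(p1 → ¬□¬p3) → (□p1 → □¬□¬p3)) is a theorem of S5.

Tableau for the negation ¬(□(¬p2 ∨ p2) ∨ (□(p1 → ¬□¬p3) → (□p1 → □¬□¬p3))):
1. ¬(□(¬p2 ∨ p2) ∨ (□(p1 → ¬□¬p3) → (□p1 → □¬□¬p3))), u
2. ¬□(¬p2 ∨ p2), u
3. ¬(□(p1 → ¬□¬p3) → (□p1 → □¬□¬p3)), u
4. □(p1 → ¬□¬p3), u
5. ¬(□p1 → □¬□¬p3), u
6. □p1, u
7. ¬□¬□¬p3, u
8. p1 → ¬□¬p3, u
9. p1, u
10. ¬□¬p3, u
11. ¬(¬p2 ∨ p2), v
12. p2, v
13. ¬p2, v
Accessibility: uRu, uRv, vRu, vRv
Branch closes: p2 and ¬p2 both at v.
Every branch of the negation's tableau closes; the branch above is one of them.

Yes, valid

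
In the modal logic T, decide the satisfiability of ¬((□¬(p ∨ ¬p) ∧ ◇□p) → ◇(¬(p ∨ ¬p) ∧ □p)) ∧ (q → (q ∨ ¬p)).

Unsatisfiable (every branch closes)

1. ¬((□¬(p ∨ ¬p) ∧ ◇□p) → ◇(¬(p ∨ ¬p) ∧ □p)) ∧ (q → (q ∨ ¬p)), 0
2. ¬((□¬(p ∨ ¬p) ∧ ◇□p) → ◇(¬(p ∨ ¬p) ∧ □p)), 0   [∧-rule on 1]
3. q → (q ∨ ¬p), 0   [∧-rule on 1]
4. □¬(p ∨ ¬p) ∧ ◇□p, 0   [¬→-rule on 2]
5. ¬◇(¬(p ∨ ¬p) ∧ □p), 0   [¬→-rule on 2]
6. □¬(p ∨ ¬p), 0   [∧-rule on 4]
7. ◇□p, 0   [∧-rule on 4]
8. ¬(¬(p ∨ ¬p) ∧ □p), 0   [¬◇-rule on 5 via 0R0]
9. ¬(p ∨ ¬p), 0   [□-rule on 6 via 0R0]
10. ¬p, 0   [¬∨-rule on 9]
11. p, 0   [¬∨-rule on 9]
Accessibility: 0R0
Branch closes: p and ¬p both at 0.
All branches of the tableau close; one closing branch shown above.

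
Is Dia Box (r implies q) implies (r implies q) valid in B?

Valid in B

Tableau for the negation not (Dia Box (r implies q) implies (r implies q)):
1. not (Dia Box (r implies q) implies (r implies q)), u
2. Dia Box (r implies q), u
3. not (r implies q), u
4. r, u
5. not q, u
6. Box (r implies q), v
7. r implies q, u
8. r implies q, v
9. q, u
Accessibility: uRu, uRv, vRu, vRv
Branch closes: q and not q both at u.
All branches of the negation close; one closing branch shown above.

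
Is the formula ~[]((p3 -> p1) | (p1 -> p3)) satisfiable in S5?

1. ~[]((p3 -> p1) | (p1 -> p3)), 0
2. ~((p3 -> p1) | (p1 -> p3)), 1   [~[]-rule on 1: fresh world 1, 0R1]
3. ~(p3 -> p1), 1   [~|-rule on 2]
4. ~(p1 -> p3), 1   [~|-rule on 2]
5. p3, 1   [~->-rule on 3]
6. ~p1, 1   [~->-rule on 3]
7. p1, 1   [~->-rule on 4]
8. ~p3, 1   [~->-rule on 4]
Accessibility: 0R0, 0R1, 1R0, 1R1
Branch closes: p1 and ~p1 both at 1.
Every branch closes; the branch above is one of them.

Unsatisfiable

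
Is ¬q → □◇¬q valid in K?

Not valid

Tableau for the negation ¬(¬q → □◇¬q):
1. ¬(¬q → □◇¬q), w0
2. ¬q, w0
3. ¬□◇¬q, w0
4. ¬◇¬q, w1
Accessibility: w0Rw1
The negation has an open branch (countermodel exists).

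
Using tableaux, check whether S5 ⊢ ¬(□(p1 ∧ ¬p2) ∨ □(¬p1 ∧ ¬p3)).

Tableau for the negation □(p1 ∧ ¬p2) ∨ □(¬p1 ∧ ¬p3):
1. □(p1 ∧ ¬p2) ∨ □(¬p1 ∧ ¬p3), w0
2. □(¬p1 ∧ ¬p3), w0
3. ¬p1 ∧ ¬p3, w0
4. ¬p1, w0
5. ¬p3, w0
Accessibility: w0Rw0
The negation has an open branch (countermodel exists).

Not valid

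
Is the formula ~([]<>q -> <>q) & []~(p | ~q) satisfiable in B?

1. ~([]<>q -> <>q) & []~(p | ~q), u
2. ~([]<>q -> <>q), u
3. []~(p | ~q), u
4. []<>q, u
5. ~<>q, u
6. ~(p | ~q), u
7. ~p, u
8. q, u
9. <>q, u
10. ~q, u
Accessibility: uRu
Branch closes: q and ~q both at u.
Every branch closes; the branch above is one of them.

Unsatisfiable (every branch closes)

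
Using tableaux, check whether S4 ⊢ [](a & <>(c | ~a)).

Invalid (countermodel exists)

Tableau for the negation ~[](a & <>(c | ~a)):
1. ~[](a & <>(c | ~a)), u
2. ~(a & <>(c | ~a)), v   [~[]-rule on 1: fresh world v, uRv]
3. ~<>(c | ~a), v   [~&-rule on 2 (branches; this branch)]
4. ~(c | ~a), v   [~<>-rule on 3 via vRv]
5. ~c, v   [~|-rule on 4]
6. a, v   [~|-rule on 4]
Accessibility: uRu, uRv, vRv
The negation has an open branch (countermodel exists).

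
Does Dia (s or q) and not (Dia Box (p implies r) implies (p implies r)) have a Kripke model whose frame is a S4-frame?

1. Dia (s or q) and not (Dia Box (p implies r) implies (p implies r)), 0
2. Dia (s or q), 0
3. not (Dia Box (p implies r) implies (p implies r)), 0
4. Dia Box (p implies r), 0
5. not (p implies r), 0
6. p, 0
7. not r, 0
8. s or q, 1
9. q, 1
10. Box (p implies r), 2
11. p implies r, 2
12. r, 2
Accessibility: 0R0, 0R1, 0R2, 1R1, 2R2

Satisfiable (open branch found)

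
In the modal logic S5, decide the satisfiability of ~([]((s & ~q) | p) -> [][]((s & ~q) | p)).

Unsatisfiable (every branch closes)

1. ~([]((s & ~q) | p) -> [][]((s & ~q) | p)), u
2. []((s & ~q) | p), u   [~->-rule on 1]
3. ~[][]((s & ~q) | p), u   [~->-rule on 1]
4. (s & ~q) | p, u   [[]-rule on 2 via uRu]
5. s & ~q, u   [|-rule on 4 (branches; this branch)]
6. s, u   [&-rule on 5]
7. ~q, u   [&-rule on 5]
8. ~[]((s & ~q) | p), v   [~[]-rule on 3: fresh world v, uRv]
9. (s & ~q) | p, v   [[]-rule on 2 via uRv]
10. s & ~q, v   [|-rule on 9 (branches; this branch)]
11. s, v   [&-rule on 10]
12. ~q, v   [&-rule on 10]
13. ~((s & ~q) | p), w   [~[]-rule on 8: fresh world w, vRw]
14. ~(s & ~q), w   [~|-rule on 13]
15. ~p, w   [~|-rule on 13]
16. (s & ~q) | p, w   [[]-rule on 2 via uRw]
17. q, w   [~&-rule on 14 (branches; this branch)]
18. s & ~q, w   [|-rule on 16 (branches; this branch)]
19. s, w   [&-rule on 18]
20. ~q, w   [&-rule on 18]
Accessibility: uRu, uRv, uRw, vRu, vRv, vRw, wRu, wRv, wRw
Branch closes: q and ~q both at w.
(One branch shown.) All branches close.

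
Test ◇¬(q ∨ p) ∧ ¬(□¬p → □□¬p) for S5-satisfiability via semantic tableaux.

1. ◇¬(q ∨ p) ∧ ¬(□¬p → □□¬p), u
2. ◇¬(q ∨ p), u
3. ¬(□¬p → □□¬p), u
4. □¬p, u
5. ¬□□¬p, u
6. ¬p, u
7. ¬(q ∨ p), v
8. ¬q, v
9. ¬p, v
10. ¬□¬p, w
11. ¬p, w
12. p, x
13. ¬p, x
Accessibility: uRu, uRv, uRw, uRx, vRu, vRv, vRw, vRx, wRu, wRv, wRw, wRx, xRu, xRv, xRw, xRx
Branch closes: p and ¬p both at x.
(One branch shown.) All branches close.

Unsatisfiable (every branch closes)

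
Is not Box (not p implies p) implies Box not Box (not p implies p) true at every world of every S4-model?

Tableau for the negation not (not Box (not p implies p) implies Box not Box (not p implies p)):
1. not (not Box (not p implies p) implies Box not Box (not p implies p)), w0
2. not Box (not p implies p), w0   [neg-implies-rule on 1]
3. not Box not Box (not p implies p), w0   [neg-implies-rule on 1]
4. not (not p implies p), w1   [neg-Box-rule on 2: fresh world w1, w0Rw1]
5. not p, w1   [neg-implies-rule on 4]
6. Box (not p implies p), w2   [neg-Box-rule on 3: fresh world w2, w0Rw2]
7. not p implies p, w2   [Box-rule on 6 via w2Rw2]
8. p, w2   [implies-rule on 7 (branches; this branch)]
Accessibility: w0Rw0, w0Rw1, w0Rw2, w1Rw1, w2Rw2
The negation has an open branch (countermodel exists).

Not valid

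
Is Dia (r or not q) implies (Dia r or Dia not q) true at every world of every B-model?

Yes, valid

Tableau for the negation not (Dia (r or not q) implies (Dia r or Dia not q)):
1. not (Dia (r or not q) implies (Dia r or Dia not q)), u
2. Dia (r or not q), u   [neg-implies-rule on 1]
3. not (Dia r or Dia not q), u   [neg-implies-rule on 1]
4. not Dia r, u   [neg-or-rule on 3]
5. not Dia not q, u   [neg-or-rule on 3]
6. not r, u   [neg-Dia-rule on 4 via uRu]
7. q, u   [neg-Dia-rule on 5 via uRu]
8. r or not q, v   [Dia-rule on 2: fresh world v, uRv]
9. not r, v   [neg-Dia-rule on 4 via uRv]
10. q, v   [neg-Dia-rule on 5 via uRv]
11. not q, v   [or-rule on 8 (branches; this branch)]
Accessibility: uRu, uRv, vRu, vRv
Branch closes: q and not q both at v.
All branches of the negation close; one closing branch shown above.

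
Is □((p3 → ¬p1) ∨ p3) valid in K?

Tableau for the negation ¬□((p3 → ¬p1) ∨ p3):
1. ¬□((p3 → ¬p1) ∨ p3), w0
2. ¬((p3 → ¬p1) ∨ p3), w1
3. ¬(p3 → ¬p1), w1
4. ¬p3, w1
5. p3, w1
6. p1, w1
Accessibility: w0Rw1
Branch closes: p3 and ¬p3 both at w1.
Every branch of the negation's tableau closes; the branch above is one of them.

Valid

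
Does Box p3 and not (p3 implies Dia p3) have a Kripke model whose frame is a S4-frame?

1. Box p3 and not (p3 implies Dia p3), w0
2. Box p3, w0
3. not (p3 implies Dia p3), w0
4. p3, w0
5. not Dia p3, w0
6. not p3, w0
Accessibility: w0Rw0
Branch closes: p3 and not p3 both at w0.
Every branch closes; the branch above is one of them.

No, unsatisfiable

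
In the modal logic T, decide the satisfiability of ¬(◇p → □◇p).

1. ¬(◇p → □◇p), u
2. ◇p, u   [¬→-rule on 1]
3. ¬□◇p, u   [¬→-rule on 1]
4. p, v   [◇-rule on 2: fresh world v, uRv]
5. ¬◇p, w   [¬□-rule on 3: fresh world w, uRw]
6. ¬p, w   [¬◇-rule on 5 via wRw]
Accessibility: uRu, uRv, uRw, vRv, wRw

Yes, satisfiable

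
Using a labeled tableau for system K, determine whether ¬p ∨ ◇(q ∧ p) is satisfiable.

1. ¬p ∨ ◇(q ∧ p), 0
2. ◇(q ∧ p), 0   [∨-rule on 1 (branches; this branch)]
3. q ∧ p, 1   [◇-rule on 2: fresh world 1, 0R1]
4. q, 1   [∧-rule on 3]
5. p, 1   [∧-rule on 3]
Accessibility: 0R1

Satisfiable (open branch found)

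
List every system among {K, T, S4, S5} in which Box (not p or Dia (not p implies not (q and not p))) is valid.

T, S4, S5

K-tableau for the negation not Box (not p or Dia (not p implies not (q and not p))):
1. not Box (not p or Dia (not p implies not (q and not p))), w0
2. not (not p or Dia (not p implies not (q and not p))), w1
3. p, w1
4. not Dia (not p implies not (q and not p)), w1
Accessibility: w0Rw1
Complete open branch: countermodel on a K-frame, so not valid in K.
T-tableau for the negation not Box (not p or Dia (not p implies not (q and not p))):
1. not Box (not p or Dia (not p implies not (q and not p))), w0
2. not (not p or Dia (not p implies not (q and not p))), w1
3. p, w1
4. not Dia (not p implies not (q and not p)), w1
5. not (not p implies not (q and not p)), w1
6. not p, w1
7. q and not p, w1
Accessibility: w0Rw0, w0Rw1, w1Rw1
Branch closes: p and not p both at w1.
Every branch closes (one shown): valid in T, hence also in S4, S5 (every theorem of T is a theorem of S4 and S5).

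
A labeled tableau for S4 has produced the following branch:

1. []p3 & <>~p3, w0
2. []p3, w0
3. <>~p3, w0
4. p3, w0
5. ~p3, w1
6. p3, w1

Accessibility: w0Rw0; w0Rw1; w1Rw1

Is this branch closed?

Both p3 and ~p3 appear at w1.

Yes, closed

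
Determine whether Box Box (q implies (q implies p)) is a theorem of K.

Tableau for the negation not Box Box (q implies (q implies p)):
1. not Box Box (q implies (q implies p)), u
2. not Box (q implies (q implies p)), v
3. not (q implies (q implies p)), w
4. q, w
5. not (q implies p), w
6. not p, w
Accessibility: uRv, vRw
The negation has an open branch (countermodel exists).

Invalid (countermodel exists)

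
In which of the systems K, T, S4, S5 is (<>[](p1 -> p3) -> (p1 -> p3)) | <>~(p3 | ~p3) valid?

S5-tableau for the negation ~((<>[](p1 -> p3) -> (p1 -> p3)) | <>~(p3 | ~p3)):
1. ~((<>[](p1 -> p3) -> (p1 -> p3)) | <>~(p3 | ~p3)), u
2. ~(<>[](p1 -> p3) -> (p1 -> p3)), u
3. ~<>~(p3 | ~p3), u
4. <>[](p1 -> p3), u
5. ~(p1 -> p3), u
6. p1, u
7. ~p3, u
8. p3 | ~p3, u
9. [](p1 -> p3), v
10. p3 | ~p3, v
11. p1 -> p3, u
12. p1 -> p3, v
13. ~p3, v
14. p3, u
Accessibility: uRu, uRv, vRu, vRv
Branch closes: p3 and ~p3 both at u.
Every branch closes (one shown): valid in S5.
S4-tableau for the negation ~((<>[](p1 -> p3) -> (p1 -> p3)) | <>~(p3 | ~p3)):
1. ~((<>[](p1 -> p3) -> (p1 -> p3)) | <>~(p3 | ~p3)), u
2. ~(<>[](p1 -> p3) -> (p1 -> p3)), u
3. ~<>~(p3 | ~p3), u
4. <>[](p1 -> p3), u
5. ~(p1 -> p3), u
6. p1, u
7. ~p3, u
8. p3 | ~p3, u
9. [](p1 -> p3), v
10. p3 | ~p3, v
11. p1 -> p3, v
12. ~p3, v
13. ~p1, v
Accessibility: uRu, uRv, vRv
Complete open branch: countermodel on an S4-frame, so not valid in S4, nor in K, T (the same frame is also a K-frame and a T-frame).

S5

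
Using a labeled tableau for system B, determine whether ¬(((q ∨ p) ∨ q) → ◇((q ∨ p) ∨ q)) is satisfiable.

Unsatisfiable

1. ¬(((q ∨ p) ∨ q) → ◇((q ∨ p) ∨ q)), u
2. (q ∨ p) ∨ q, u
3. ¬◇((q ∨ p) ∨ q), u
4. ¬((q ∨ p) ∨ q), u
5. ¬(q ∨ p), u
6. ¬q, u
7. ¬p, u
8. q ∨ p, u
9. p, u
Accessibility: uRu
Branch closes: p and ¬p both at u.
(One branch shown.) All branches close.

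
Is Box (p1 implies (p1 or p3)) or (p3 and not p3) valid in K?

Valid in K

Tableau for the negation not (Box (p1 implies (p1 or p3)) or (p3 and not p3)):
1. not (Box (p1 implies (p1 or p3)) or (p3 and not p3)), u
2. not Box (p1 implies (p1 or p3)), u
3. not (p3 and not p3), u
4. p3, u
5. not (p1 implies (p1 or p3)), v
6. p1, v
7. not (p1 or p3), v
8. not p1, v
9. not p3, v
Accessibility: uRv
Branch closes: p1 and not p1 both at v.
Every branch of the negation's tableau closes; the branch above is one of them.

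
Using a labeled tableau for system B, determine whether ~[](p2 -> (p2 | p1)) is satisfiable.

1. ~[](p2 -> (p2 | p1)), u
2. ~(p2 -> (p2 | p1)), v   [~[]-rule on 1: fresh world v, uRv]
3. p2, v   [~->-rule on 2]
4. ~(p2 | p1), v   [~->-rule on 2]
5. ~p2, v   [~|-rule on 4]
6. ~p1, v   [~|-rule on 4]
Accessibility: uRu, uRv, vRu, vRv
Branch closes: p2 and ~p2 both at v.
All branches of the tableau close; one closing branch shown above.

Unsatisfiable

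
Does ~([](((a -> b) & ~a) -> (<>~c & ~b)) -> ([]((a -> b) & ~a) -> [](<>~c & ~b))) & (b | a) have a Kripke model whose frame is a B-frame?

1. ~([](((a -> b) & ~a) -> (<>~c & ~b)) -> ([]((a -> b) & ~a) -> [](<>~c & ~b))) & (b | a), w0
2. ~([](((a -> b) & ~a) -> (<>~c & ~b)) -> ([]((a -> b) & ~a) -> [](<>~c & ~b))), w0
3. b | a, w0
4. [](((a -> b) & ~a) -> (<>~c & ~b)), w0
5. ~([]((a -> b) & ~a) -> [](<>~c & ~b)), w0
6. []((a -> b) & ~a), w0
7. ~[](<>~c & ~b), w0
8. ((a -> b) & ~a) -> (<>~c & ~b), w0
9. (a -> b) & ~a, w0
10. a -> b, w0
11. ~a, w0
12. b, w0
13. ~((a -> b) & ~a), w0
14. ~(a -> b), w0
15. a, w0
16. ~b, w0
Accessibility: w0Rw0
Branch closes: a and ~a both at w0.
All branches of the tableau close; one closing branch shown above.

Unsatisfiable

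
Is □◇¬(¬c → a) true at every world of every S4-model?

No, not valid

Tableau for the negation ¬□◇¬(¬c → a):
1. ¬□◇¬(¬c → a), u
2. ¬◇¬(¬c → a), v
3. ¬c → a, v
4. a, v
Accessibility: uRu, uRv, vRv
The negation has an open branch (countermodel exists).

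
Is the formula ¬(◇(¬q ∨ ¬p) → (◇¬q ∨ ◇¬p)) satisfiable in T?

Unsatisfiable (every branch closes)

1. ¬(◇(¬q ∨ ¬p) → (◇¬q ∨ ◇¬p)), 0
2. ◇(¬q ∨ ¬p), 0
3. ¬(◇¬q ∨ ◇¬p), 0
4. ¬◇¬q, 0
5. ¬◇¬p, 0
6. q, 0
7. p, 0
8. ¬q ∨ ¬p, 1
9. q, 1
10. p, 1
11. ¬p, 1
Accessibility: 0R0, 0R1, 1R1
Branch closes: p and ¬p both at 1.
Every branch closes; the branch above is one of them.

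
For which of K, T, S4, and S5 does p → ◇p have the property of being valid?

T, S4, S5

T-tableau for the negation ¬(p → ◇p):
1. ¬(p → ◇p), 0
2. p, 0
3. ¬◇p, 0
4. ¬p, 0
Accessibility: 0R0
Branch closes: p and ¬p both at 0.
Every branch closes (one shown): valid in T, hence also in S4, S5 (every theorem of T is a theorem of S4 and S5).
K-tableau for the negation ¬(p → ◇p):
1. ¬(p → ◇p), 0
2. p, 0
3. ¬◇p, 0
Complete open branch: countermodel on a K-frame, so not valid in K.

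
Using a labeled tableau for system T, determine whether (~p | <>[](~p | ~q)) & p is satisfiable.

Satisfiable (open branch found)

1. (~p | <>[](~p | ~q)) & p, w0
2. ~p | <>[](~p | ~q), w0
3. p, w0
4. <>[](~p | ~q), w0
5. [](~p | ~q), w1
6. ~p | ~q, w1
7. ~q, w1
Accessibility: w0Rw0, w0Rw1, w1Rw1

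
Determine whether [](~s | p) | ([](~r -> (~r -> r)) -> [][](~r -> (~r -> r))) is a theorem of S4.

Valid in S4

Tableau for the negation ~([](~s | p) | ([](~r -> (~r -> r)) -> [][](~r -> (~r -> r)))):
1. ~([](~s | p) | ([](~r -> (~r -> r)) -> [][](~r -> (~r -> r)))), w0
2. ~[](~s | p), w0
3. ~([](~r -> (~r -> r)) -> [][](~r -> (~r -> r))), w0
4. [](~r -> (~r -> r)), w0
5. ~[][](~r -> (~r -> r)), w0
6. ~r -> (~r -> r), w0
7. ~r -> r, w0
8. r, w0
9. ~(~s | p), w1
10. s, w1
11. ~p, w1
12. ~r -> (~r -> r), w1
13. ~r -> r, w1
14. r, w1
15. ~[](~r -> (~r -> r)), w2
16. ~r -> (~r -> r), w2
17. ~r -> r, w2
18. r, w2
19. ~(~r -> (~r -> r)), w3
20. ~r, w3
21. ~(~r -> r), w3
22. ~r -> (~r -> r), w3
23. ~r -> r, w3
24. r, w3
Accessibility: w0Rw0, w0Rw1, w0Rw2, w0Rw3, w1Rw1, w2Rw2, w2Rw3, w3Rw3
Branch closes: r and ~r both at w3.
Every branch of the negation's tableau closes; the branch above is one of them.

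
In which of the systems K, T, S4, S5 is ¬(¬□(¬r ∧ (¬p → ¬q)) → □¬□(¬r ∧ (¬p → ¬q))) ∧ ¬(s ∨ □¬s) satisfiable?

K, T, S4

S4-tableau for the formula:
1. ¬(¬□(¬r ∧ (¬p → ¬q)) → □¬□(¬r ∧ (¬p → ¬q))) ∧ ¬(s ∨ □¬s), 0
2. ¬(¬□(¬r ∧ (¬p → ¬q)) → □¬□(¬r ∧ (¬p → ¬q))), 0
3. ¬(s ∨ □¬s), 0
4. ¬□(¬r ∧ (¬p → ¬q)), 0
5. ¬□¬□(¬r ∧ (¬p → ¬q)), 0
6. ¬s, 0
7. ¬□¬s, 0
8. ¬(¬r ∧ (¬p → ¬q)), 1
9. ¬(¬p → ¬q), 1
10. ¬p, 1
11. q, 1
12. □(¬r ∧ (¬p → ¬q)), 2
13. ¬r ∧ (¬p → ¬q), 2
14. ¬r, 2
15. ¬p → ¬q, 2
16. ¬q, 2
17. s, 3
Accessibility: 0R0, 0R1, 0R2, 0R3, 1R1, 2R2, 3R3
Complete open branch: satisfiable in S4, hence also in K, T (this S4-model is also a K-model and a T-model).
S5-tableau for the formula:
1. ¬(¬□(¬r ∧ (¬p → ¬q)) → □¬□(¬r ∧ (¬p → ¬q))) ∧ ¬(s ∨ □¬s), 0
2. ¬(¬□(¬r ∧ (¬p → ¬q)) → □¬□(¬r ∧ (¬p → ¬q))), 0
3. ¬(s ∨ □¬s), 0
4. ¬□(¬r ∧ (¬p → ¬q)), 0
5. ¬□¬□(¬r ∧ (¬p → ¬q)), 0
6. ¬s, 0
7. ¬□¬s, 0
8. ¬(¬r ∧ (¬p → ¬q)), 1
9. ¬(¬p → ¬q), 1
10. ¬p, 1
11. q, 1
12. □(¬r ∧ (¬p → ¬q)), 2
13. ¬r ∧ (¬p → ¬q), 0
14. ¬r, 0
15. ¬p → ¬q, 0
16. ¬r ∧ (¬p → ¬q), 1
17. ¬r, 1
18. ¬p → ¬q, 1
19. ¬r ∧ (¬p → ¬q), 2
20. ¬r, 2
21. ¬p → ¬q, 2
22. ¬q, 0
23. ¬q, 1
Accessibility: 0R0, 0R1, 0R2, 1R0, 1R1, 1R2, 2R0, 2R1, 2R2
Branch closes: q and ¬q both at 1.
Every branch closes (one shown): unsatisfiable in S5.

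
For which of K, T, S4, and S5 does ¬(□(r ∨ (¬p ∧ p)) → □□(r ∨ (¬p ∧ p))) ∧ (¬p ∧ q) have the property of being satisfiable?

S4-tableau for the formula:
1. ¬(□(r ∨ (¬p ∧ p)) → □□(r ∨ (¬p ∧ p))) ∧ (¬p ∧ q), 0
2. ¬(□(r ∨ (¬p ∧ p)) → □□(r ∨ (¬p ∧ p))), 0
3. ¬p ∧ q, 0
4. □(r ∨ (¬p ∧ p)), 0
5. ¬□□(r ∨ (¬p ∧ p)), 0
6. ¬p, 0
7. q, 0
8. r ∨ (¬p ∧ p), 0
9. r, 0
10. ¬□(r ∨ (¬p ∧ p)), 1
11. r ∨ (¬p ∧ p), 1
12. r, 1
13. ¬(r ∨ (¬p ∧ p)), 2
14. ¬r, 2
15. ¬(¬p ∧ p), 2
16. r ∨ (¬p ∧ p), 2
17. ¬p, 2
18. ¬p ∧ p, 2
19. p, 2
Accessibility: 0R0, 0R1, 0R2, 1R1, 1R2, 2R2
Branch closes: p and ¬p both at 2.
Every branch closes (one shown): unsatisfiable in S4, hence also in S5 (every S5-frame is an S4-frame).
T-tableau for the formula:
1. ¬(□(r ∨ (¬p ∧ p)) → □□(r ∨ (¬p ∧ p))) ∧ (¬p ∧ q), 0
2. ¬(□(r ∨ (¬p ∧ p)) → □□(r ∨ (¬p ∧ p))), 0
3. ¬p ∧ q, 0
4. □(r ∨ (¬p ∧ p)), 0
5. ¬□□(r ∨ (¬p ∧ p)), 0
6. ¬p, 0
7. q, 0
8. r ∨ (¬p ∧ p), 0
9. r, 0
10. ¬□(r ∨ (¬p ∧ p)), 1
11. r ∨ (¬p ∧ p), 1
12. r, 1
13. ¬(r ∨ (¬p ∧ p)), 2
14. ¬r, 2
15. ¬(¬p ∧ p), 2
16. ¬p, 2
Accessibility: 0R0, 0R1, 1R1, 1R2, 2R2
Complete open branch: satisfiable in T, hence also in K (this T-model is also a K-model).

K, T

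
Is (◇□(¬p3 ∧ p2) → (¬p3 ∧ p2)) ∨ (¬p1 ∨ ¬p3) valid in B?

Tableau for the negation ¬((◇□(¬p3 ∧ p2) → (¬p3 ∧ p2)) ∨ (¬p1 ∨ ¬p3)):
1. ¬((◇□(¬p3 ∧ p2) → (¬p3 ∧ p2)) ∨ (¬p1 ∨ ¬p3)), 0
2. ¬(◇□(¬p3 ∧ p2) → (¬p3 ∧ p2)), 0   [¬∨-rule on 1]
3. ¬(¬p1 ∨ ¬p3), 0   [¬∨-rule on 1]
4. ◇□(¬p3 ∧ p2), 0   [¬→-rule on 2]
5. ¬(¬p3 ∧ p2), 0   [¬→-rule on 2]
6. p1, 0   [¬∨-rule on 3]
7. p3, 0   [¬∨-rule on 3]
8. ¬p2, 0   [¬∧-rule on 5 (branches; this branch)]
9. □(¬p3 ∧ p2), 1   [◇-rule on 4: fresh world 1, 0R1]
10. ¬p3 ∧ p2, 0   [□-rule on 9 via 1R0]
11. ¬p3, 0   [∧-rule on 10]
12. p2, 0   [∧-rule on 10]
Accessibility: 0R0, 0R1, 1R0, 1R1
Branch closes: p3 and ¬p3 both at 0.
Every branch of the negation's tableau closes; the branch above is one of them.

Yes, valid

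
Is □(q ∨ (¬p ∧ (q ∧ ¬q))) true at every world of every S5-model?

No, not valid

Tableau for the negation ¬□(q ∨ (¬p ∧ (q ∧ ¬q))):
1. ¬□(q ∨ (¬p ∧ (q ∧ ¬q))), u
2. ¬(q ∨ (¬p ∧ (q ∧ ¬q))), v
3. ¬q, v
4. ¬(¬p ∧ (q ∧ ¬q)), v
5. ¬(q ∧ ¬q), v
Accessibility: uRu, uRv, vRu, vRv
The negation has an open branch (countermodel exists).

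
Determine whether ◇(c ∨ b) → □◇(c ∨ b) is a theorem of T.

Invalid (countermodel exists)

Tableau for the negation ¬(◇(c ∨ b) → □◇(c ∨ b)):
1. ¬(◇(c ∨ b) → □◇(c ∨ b)), w0
2. ◇(c ∨ b), w0   [¬→-rule on 1]
3. ¬□◇(c ∨ b), w0   [¬→-rule on 1]
4. c ∨ b, w1   [◇-rule on 2: fresh world w1, w0Rw1]
5. b, w1   [∨-rule on 4 (branches; this branch)]
6. ¬◇(c ∨ b), w2   [¬□-rule on 3: fresh world w2, w0Rw2]
7. ¬(c ∨ b), w2   [¬◇-rule on 6 via w2Rw2]
8. ¬c, w2   [¬∨-rule on 7]
9. ¬b, w2   [¬∨-rule on 7]
Accessibility: w0Rw0, w0Rw1, w0Rw2, w1Rw1, w2Rw2
The negation has an open branch (countermodel exists).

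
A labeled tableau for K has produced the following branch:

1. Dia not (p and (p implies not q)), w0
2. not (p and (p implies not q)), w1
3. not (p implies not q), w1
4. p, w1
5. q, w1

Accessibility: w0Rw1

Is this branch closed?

No, open

There is no literal clash: for every atom and world, at most one sign appears.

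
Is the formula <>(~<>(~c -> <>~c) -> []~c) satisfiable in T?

1. <>(~<>(~c -> <>~c) -> []~c), w0
2. ~<>(~c -> <>~c) -> []~c, w1   [<>-rule on 1: fresh world w1, w0Rw1]
3. []~c, w1   [->-rule on 2 (branches; this branch)]
4. ~c, w1   [[]-rule on 3 via w1Rw1]
Accessibility: w0Rw0, w0Rw1, w1Rw1

Yes, satisfiable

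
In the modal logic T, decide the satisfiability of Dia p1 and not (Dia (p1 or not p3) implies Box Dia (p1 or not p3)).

Satisfiable

1. Dia p1 and not (Dia (p1 or not p3) implies Box Dia (p1 or not p3)), u
2. Dia p1, u   [and-rule on 1]
3. not (Dia (p1 or not p3) implies Box Dia (p1 or not p3)), u   [and-rule on 1]
4. Dia (p1 or not p3), u   [neg-implies-rule on 3]
5. not Box Dia (p1 or not p3), u   [neg-implies-rule on 3]
6. p1, v   [Dia-rule on 2: fresh world v, uRv]
7. p1 or not p3, w   [Dia-rule on 4: fresh world w, uRw]
8. not p3, w   [or-rule on 7 (branches; this branch)]
9. not Dia (p1 or not p3), x   [neg-Box-rule on 5: fresh world x, uRx]
10. not (p1 or not p3), x   [neg-Dia-rule on 9 via xRx]
11. not p1, x   [neg-or-rule on 10]
12. p3, x   [neg-or-rule on 10]
Accessibility: uRu, uRv, uRw, uRx, vRv, wRw, xRx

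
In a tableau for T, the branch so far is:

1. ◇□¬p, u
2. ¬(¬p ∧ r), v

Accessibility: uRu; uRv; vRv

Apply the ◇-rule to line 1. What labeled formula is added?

a fresh world w with uRw, and □¬p at w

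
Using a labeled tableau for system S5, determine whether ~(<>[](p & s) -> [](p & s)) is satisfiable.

1. ~(<>[](p & s) -> [](p & s)), w0
2. <>[](p & s), w0   [~->-rule on 1]
3. ~[](p & s), w0   [~->-rule on 1]
4. [](p & s), w1   [<>-rule on 2: fresh world w1, w0Rw1]
5. p & s, w0   [[]-rule on 4 via w1Rw0]
6. p, w0   [&-rule on 5]
7. s, w0   [&-rule on 5]
8. p & s, w1   [[]-rule on 4 via w1Rw1]
9. p, w1   [&-rule on 8]
10. s, w1   [&-rule on 8]
11. ~(p & s), w2   [~[]-rule on 3: fresh world w2, w0Rw2]
12. p & s, w2   [[]-rule on 4 via w1Rw2]
13. p, w2   [&-rule on 12]
14. s, w2   [&-rule on 12]
15. ~s, w2   [~&-rule on 11 (branches; this branch)]
Accessibility: w0Rw0, w0Rw1, w0Rw2, w1Rw0, w1Rw1, w1Rw2, w2Rw0, w2Rw1, w2Rw2
Branch closes: s and ~s both at w2.
(One branch shown.) All branches close.

No, unsatisfiable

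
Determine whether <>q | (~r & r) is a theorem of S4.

Invalid (countermodel exists)

Tableau for the negation ~(<>q | (~r & r)):
1. ~(<>q | (~r & r)), 0
2. ~<>q, 0
3. ~(~r & r), 0
4. ~q, 0
5. ~r, 0
Accessibility: 0R0
The negation has an open branch (countermodel exists).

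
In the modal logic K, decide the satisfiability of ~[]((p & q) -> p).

Unsatisfiable (every branch closes)

1. ~[]((p & q) -> p), u
2. ~((p & q) -> p), v
3. p & q, v
4. ~p, v
5. p, v
6. q, v
Accessibility: uRv
Branch closes: p and ~p both at v.
(One branch shown.) All branches close.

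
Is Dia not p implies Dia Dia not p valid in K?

Tableau for the negation not (Dia not p implies Dia Dia not p):
1. not (Dia not p implies Dia Dia not p), u
2. Dia not p, u
3. not Dia Dia not p, u
4. not p, v
5. not Dia not p, v
Accessibility: uRv
The negation has an open branch (countermodel exists).

Not valid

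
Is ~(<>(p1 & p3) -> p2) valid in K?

Invalid (countermodel exists)

Tableau for the negation <>(p1 & p3) -> p2:
1. <>(p1 & p3) -> p2, u
2. p2, u
The negation has an open branch (countermodel exists).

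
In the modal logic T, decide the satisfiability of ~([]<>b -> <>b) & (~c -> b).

1. ~([]<>b -> <>b) & (~c -> b), 0
2. ~([]<>b -> <>b), 0   [&-rule on 1]
3. ~c -> b, 0   [&-rule on 1]
4. []<>b, 0   [~->-rule on 2]
5. ~<>b, 0   [~->-rule on 2]
6. <>b, 0   [[]-rule on 4 via 0R0]
7. ~b, 0   [~<>-rule on 5 via 0R0]
8. c, 0   [->-rule on 3 (branches; this branch)]
9. b, 1   [<>-rule on 6: fresh world 1, 0R1]
10. <>b, 1   [[]-rule on 4 via 0R1]
11. ~b, 1   [~<>-rule on 5 via 0R1]
Accessibility: 0R0, 0R1, 1R1
Branch closes: b and ~b both at 1.
All branches of the tableau close; one closing branch shown above.

Unsatisfiable (every branch closes)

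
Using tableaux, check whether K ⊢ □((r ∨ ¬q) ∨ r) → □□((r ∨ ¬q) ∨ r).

Tableau for the negation ¬(□((r ∨ ¬q) ∨ r) → □□((r ∨ ¬q) ∨ r)):
1. ¬(□((r ∨ ¬q) ∨ r) → □□((r ∨ ¬q) ∨ r)), w0
2. □((r ∨ ¬q) ∨ r), w0
3. ¬□□((r ∨ ¬q) ∨ r), w0
4. ¬□((r ∨ ¬q) ∨ r), w1
5. (r ∨ ¬q) ∨ r, w1
6. r, w1
7. ¬((r ∨ ¬q) ∨ r), w2
8. ¬(r ∨ ¬q), w2
9. ¬r, w2
10. q, w2
Accessibility: w0Rw1, w1Rw2
The negation has an open branch (countermodel exists).

No, not valid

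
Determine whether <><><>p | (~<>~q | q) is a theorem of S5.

Invalid (countermodel exists)

Tableau for the negation ~(<><><>p | (~<>~q | q)):
1. ~(<><><>p | (~<>~q | q)), 0
2. ~<><><>p, 0
3. ~(~<>~q | q), 0
4. <>~q, 0
5. ~q, 0
6. ~<><>p, 0
7. ~<>p, 0
8. ~p, 0
9. ~q, 1
10. ~<><>p, 1
11. ~<>p, 1
12. ~p, 1
Accessibility: 0R0, 0R1, 1R0, 1R1
The negation has an open branch (countermodel exists).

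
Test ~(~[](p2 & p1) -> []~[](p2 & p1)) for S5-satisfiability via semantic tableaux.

1. ~(~[](p2 & p1) -> []~[](p2 & p1)), u
2. ~[](p2 & p1), u   [~->-rule on 1]
3. ~[]~[](p2 & p1), u   [~->-rule on 1]
4. ~(p2 & p1), v   [~[]-rule on 2: fresh world v, uRv]
5. ~p1, v   [~&-rule on 4 (branches; this branch)]
6. [](p2 & p1), w   [~[]-rule on 3: fresh world w, uRw]
7. p2 & p1, u   [[]-rule on 6 via wRu]
8. p2, u   [&-rule on 7]
9. p1, u   [&-rule on 7]
10. p2 & p1, v   [[]-rule on 6 via wRv]
11. p2, v   [&-rule on 10]
12. p1, v   [&-rule on 10]
Accessibility: uRu, uRv, uRw, vRu, vRv, vRw, wRu, wRv, wRw
Branch closes: p1 and ~p1 both at v.
(One branch shown.) All branches close.

No, unsatisfiable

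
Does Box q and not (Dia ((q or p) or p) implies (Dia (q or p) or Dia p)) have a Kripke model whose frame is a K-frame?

Unsatisfiable (every branch closes)

1. Box q and not (Dia ((q or p) or p) implies (Dia (q or p) or Dia p)), w0
2. Box q, w0
3. not (Dia ((q or p) or p) implies (Dia (q or p) or Dia p)), w0
4. Dia ((q or p) or p), w0
5. not (Dia (q or p) or Dia p), w0
6. not Dia (q or p), w0
7. not Dia p, w0
8. (q or p) or p, w1
9. q, w1
10. not (q or p), w1
11. not q, w1
12. not p, w1
Accessibility: w0Rw1
Branch closes: q and not q both at w1.
All branches of the tableau close; one closing branch shown above.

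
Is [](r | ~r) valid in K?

Valid in K

Tableau for the negation ~[](r | ~r):
1. ~[](r | ~r), u
2. ~(r | ~r), v   [~[]-rule on 1: fresh world v, uRv]
3. ~r, v   [~|-rule on 2]
4. r, v   [~|-rule on 2]
Accessibility: uRv
Branch closes: r and ~r both at v.
Every branch of the negation's tableau closes; the branch above is one of them.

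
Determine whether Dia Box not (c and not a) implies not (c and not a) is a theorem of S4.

No, not valid

Tableau for the negation not (Dia Box not (c and not a) implies not (c and not a)):
1. not (Dia Box not (c and not a) implies not (c and not a)), 0
2. Dia Box not (c and not a), 0
3. c and not a, 0
4. c, 0
5. not a, 0
6. Box not (c and not a), 1
7. not (c and not a), 1
8. a, 1
Accessibility: 0R0, 0R1, 1R1
The negation has an open branch (countermodel exists).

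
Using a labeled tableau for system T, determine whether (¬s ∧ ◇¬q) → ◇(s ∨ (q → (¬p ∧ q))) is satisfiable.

Yes, satisfiable

1. (¬s ∧ ◇¬q) → ◇(s ∨ (q → (¬p ∧ q))), u
2. ◇(s ∨ (q → (¬p ∧ q))), u
3. s ∨ (q → (¬p ∧ q)), v
4. q → (¬p ∧ q), v
5. ¬p ∧ q, v
6. ¬p, v
7. q, v
Accessibility: uRu, uRv, vRv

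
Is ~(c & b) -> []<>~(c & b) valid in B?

Tableau for the negation ~(~(c & b) -> []<>~(c & b)):
1. ~(~(c & b) -> []<>~(c & b)), u
2. ~(c & b), u
3. ~[]<>~(c & b), u
4. ~b, u
5. ~<>~(c & b), v
6. c & b, u
7. c, u
8. b, u
Accessibility: uRu, uRv, vRu, vRv
Branch closes: b and ~b both at u.
All branches of the negation close; one closing branch shown above.

Valid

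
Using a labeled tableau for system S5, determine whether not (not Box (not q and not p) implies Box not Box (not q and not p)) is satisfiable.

1. not (not Box (not q and not p) implies Box not Box (not q and not p)), w0
2. not Box (not q and not p), w0   [neg-implies-rule on 1]
3. not Box not Box (not q and not p), w0   [neg-implies-rule on 1]
4. not (not q and not p), w1   [neg-Box-rule on 2: fresh world w1, w0Rw1]
5. p, w1   [neg-and-rule on 4 (branches; this branch)]
6. Box (not q and not p), w2   [neg-Box-rule on 3: fresh world w2, w0Rw2]
7. not q and not p, w0   [Box-rule on 6 via w2Rw0]
8. not q, w0   [and-rule on 7]
9. not p, w0   [and-rule on 7]
10. not q and not p, w1   [Box-rule on 6 via w2Rw1]
11. not q, w1   [and-rule on 10]
12. not p, w1   [and-rule on 10]
Accessibility: w0Rw0, w0Rw1, w0Rw2, w1Rw0, w1Rw1, w1Rw2, w2Rw0, w2Rw1, w2Rw2
Branch closes: p and not p both at w1.
All branches of the tableau close; one closing branch shown above.

Unsatisfiable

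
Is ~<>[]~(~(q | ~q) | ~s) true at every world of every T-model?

Tableau for the negation <>[]~(~(q | ~q) | ~s):
1. <>[]~(~(q | ~q) | ~s), u
2. []~(~(q | ~q) | ~s), v
3. ~(~(q | ~q) | ~s), v
4. q | ~q, v
5. s, v
6. ~q, v
Accessibility: uRu, uRv, vRv
The negation has an open branch (countermodel exists).

No, not valid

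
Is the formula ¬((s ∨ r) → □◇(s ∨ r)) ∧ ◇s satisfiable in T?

Satisfiable (open branch found)

1. ¬((s ∨ r) → □◇(s ∨ r)) ∧ ◇s, u
2. ¬((s ∨ r) → □◇(s ∨ r)), u
3. ◇s, u
4. s ∨ r, u
5. ¬□◇(s ∨ r), u
6. r, u
7. s, v
8. ¬◇(s ∨ r), w
9. ¬(s ∨ r), w
10. ¬s, w
11. ¬r, w
Accessibility: uRu, uRv, uRw, vRv, wRw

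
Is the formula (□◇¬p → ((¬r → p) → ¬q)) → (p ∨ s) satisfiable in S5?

1. (□◇¬p → ((¬r → p) → ¬q)) → (p ∨ s), 0
2. p ∨ s, 0   [→-rule on 1 (branches; this branch)]
3. s, 0   [∨-rule on 2 (branches; this branch)]
Accessibility: 0R0

Yes, satisfiable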